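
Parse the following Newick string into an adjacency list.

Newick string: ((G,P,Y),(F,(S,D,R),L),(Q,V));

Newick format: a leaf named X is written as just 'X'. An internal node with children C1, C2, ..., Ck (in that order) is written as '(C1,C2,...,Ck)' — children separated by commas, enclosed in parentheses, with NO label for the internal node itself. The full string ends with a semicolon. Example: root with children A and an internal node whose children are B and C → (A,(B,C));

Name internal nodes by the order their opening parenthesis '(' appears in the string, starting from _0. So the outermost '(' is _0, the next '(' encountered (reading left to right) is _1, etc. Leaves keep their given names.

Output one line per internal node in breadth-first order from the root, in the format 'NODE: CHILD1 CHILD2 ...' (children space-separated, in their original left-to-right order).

Answer: _0: _1 _2 _4
_1: G P Y
_2: F _3 L
_4: Q V
_3: S D R

Derivation:
Input: ((G,P,Y),(F,(S,D,R),L),(Q,V));
Scanning left-to-right, naming '(' by encounter order:
  pos 0: '(' -> open internal node _0 (depth 1)
  pos 1: '(' -> open internal node _1 (depth 2)
  pos 7: ')' -> close internal node _1 (now at depth 1)
  pos 9: '(' -> open internal node _2 (depth 2)
  pos 12: '(' -> open internal node _3 (depth 3)
  pos 18: ')' -> close internal node _3 (now at depth 2)
  pos 21: ')' -> close internal node _2 (now at depth 1)
  pos 23: '(' -> open internal node _4 (depth 2)
  pos 27: ')' -> close internal node _4 (now at depth 1)
  pos 28: ')' -> close internal node _0 (now at depth 0)
Total internal nodes: 5
BFS adjacency from root:
  _0: _1 _2 _4
  _1: G P Y
  _2: F _3 L
  _4: Q V
  _3: S D R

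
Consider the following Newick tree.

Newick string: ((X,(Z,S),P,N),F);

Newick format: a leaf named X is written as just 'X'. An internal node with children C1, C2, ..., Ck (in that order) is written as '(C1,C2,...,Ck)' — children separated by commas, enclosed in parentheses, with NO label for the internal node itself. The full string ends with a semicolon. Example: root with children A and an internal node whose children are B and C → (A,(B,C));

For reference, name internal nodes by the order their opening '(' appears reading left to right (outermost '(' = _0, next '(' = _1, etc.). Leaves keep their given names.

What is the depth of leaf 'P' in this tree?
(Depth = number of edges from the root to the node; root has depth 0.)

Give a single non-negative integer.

Newick: ((X,(Z,S),P,N),F);
Naming internals by '(' encounter order: outermost '(' = _0, next = _1, ...
Query node: P
Path from root: _0 -> _1 -> P
Depth of P: 2 (number of edges from root)

Answer: 2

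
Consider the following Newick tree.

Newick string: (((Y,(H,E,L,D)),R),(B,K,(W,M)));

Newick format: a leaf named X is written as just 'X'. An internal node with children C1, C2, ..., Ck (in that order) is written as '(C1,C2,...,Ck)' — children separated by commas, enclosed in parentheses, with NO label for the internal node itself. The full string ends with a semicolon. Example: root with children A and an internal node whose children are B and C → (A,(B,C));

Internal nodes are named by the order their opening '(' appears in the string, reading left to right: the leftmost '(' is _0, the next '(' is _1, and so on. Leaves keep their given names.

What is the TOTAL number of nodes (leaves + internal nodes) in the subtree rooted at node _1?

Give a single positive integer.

Newick: (((Y,(H,E,L,D)),R),(B,K,(W,M)));
Locate _1: it is the '(' at position 1 (the 2nd '(' reading left to right).
Query: subtree rooted at _1
_1: subtree_size = 1 + 8
  _2: subtree_size = 1 + 6
    Y: subtree_size = 1 + 0
    _3: subtree_size = 1 + 4
      H: subtree_size = 1 + 0
      E: subtree_size = 1 + 0
      L: subtree_size = 1 + 0
      D: subtree_size = 1 + 0
  R: subtree_size = 1 + 0
Total subtree size of _1: 9

Answer: 9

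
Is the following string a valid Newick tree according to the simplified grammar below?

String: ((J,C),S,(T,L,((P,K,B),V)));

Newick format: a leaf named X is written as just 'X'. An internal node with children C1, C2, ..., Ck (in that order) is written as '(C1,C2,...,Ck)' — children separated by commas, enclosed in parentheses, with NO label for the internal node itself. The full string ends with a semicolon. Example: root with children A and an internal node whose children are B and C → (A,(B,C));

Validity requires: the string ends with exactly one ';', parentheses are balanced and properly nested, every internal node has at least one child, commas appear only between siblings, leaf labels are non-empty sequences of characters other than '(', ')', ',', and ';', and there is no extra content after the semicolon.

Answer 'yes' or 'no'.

Answer: yes

Derivation:
Input: ((J,C),S,(T,L,((P,K,B),V)));
Paren balance: 5 '(' vs 5 ')' OK
Ends with single ';': True
Full parse: OK
Valid: True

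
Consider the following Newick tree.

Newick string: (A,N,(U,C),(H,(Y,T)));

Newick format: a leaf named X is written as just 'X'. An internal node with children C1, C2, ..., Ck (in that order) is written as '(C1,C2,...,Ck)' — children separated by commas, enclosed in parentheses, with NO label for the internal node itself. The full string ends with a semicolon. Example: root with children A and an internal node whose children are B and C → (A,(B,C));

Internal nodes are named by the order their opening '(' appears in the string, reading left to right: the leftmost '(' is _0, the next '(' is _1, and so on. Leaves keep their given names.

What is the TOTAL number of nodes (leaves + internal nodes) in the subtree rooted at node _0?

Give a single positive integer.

Newick: (A,N,(U,C),(H,(Y,T)));
Locate _0: it is the '(' at position 0 (the 1st '(' reading left to right).
Query: subtree rooted at _0
_0: subtree_size = 1 + 10
  A: subtree_size = 1 + 0
  N: subtree_size = 1 + 0
  _1: subtree_size = 1 + 2
    U: subtree_size = 1 + 0
    C: subtree_size = 1 + 0
  _2: subtree_size = 1 + 4
    H: subtree_size = 1 + 0
    _3: subtree_size = 1 + 2
      Y: subtree_size = 1 + 0
      T: subtree_size = 1 + 0
Total subtree size of _0: 11

Answer: 11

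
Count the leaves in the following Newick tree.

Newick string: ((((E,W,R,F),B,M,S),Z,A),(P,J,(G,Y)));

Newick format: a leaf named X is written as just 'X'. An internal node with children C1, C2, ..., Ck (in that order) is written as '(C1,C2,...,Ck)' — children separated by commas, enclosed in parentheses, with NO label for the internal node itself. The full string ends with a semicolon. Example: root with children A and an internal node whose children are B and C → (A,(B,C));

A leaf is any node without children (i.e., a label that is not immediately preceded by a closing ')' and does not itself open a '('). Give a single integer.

Newick: ((((E,W,R,F),B,M,S),Z,A),(P,J,(G,Y)));
Scan left-to-right; a leaf is any maximal label run not followed by '(':
  pos 4: leaf 'E' → count = 1
  pos 6: leaf 'W' → count = 2
  pos 8: leaf 'R' → count = 3
  pos 10: leaf 'F' → count = 4
  pos 13: leaf 'B' → count = 5
  pos 15: leaf 'M' → count = 6
  pos 17: leaf 'S' → count = 7
  pos 20: leaf 'Z' → count = 8
  pos 22: leaf 'A' → count = 9
  pos 26: leaf 'P' → count = 10
  pos 28: leaf 'J' → count = 11
  pos 31: leaf 'G' → count = 12
  pos 33: leaf 'Y' → count = 13
Total leaves: 13

Answer: 13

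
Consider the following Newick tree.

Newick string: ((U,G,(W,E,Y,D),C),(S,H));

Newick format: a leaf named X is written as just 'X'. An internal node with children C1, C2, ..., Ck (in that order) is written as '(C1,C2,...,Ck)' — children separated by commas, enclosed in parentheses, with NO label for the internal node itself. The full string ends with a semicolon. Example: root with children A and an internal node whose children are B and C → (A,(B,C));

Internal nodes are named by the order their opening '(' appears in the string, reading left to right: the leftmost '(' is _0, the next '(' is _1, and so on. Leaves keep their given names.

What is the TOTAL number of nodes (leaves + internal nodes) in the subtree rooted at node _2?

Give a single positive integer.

Newick: ((U,G,(W,E,Y,D),C),(S,H));
Locate _2: it is the '(' at position 6 (the 3rd '(' reading left to right).
Query: subtree rooted at _2
_2: subtree_size = 1 + 4
  W: subtree_size = 1 + 0
  E: subtree_size = 1 + 0
  Y: subtree_size = 1 + 0
  D: subtree_size = 1 + 0
Total subtree size of _2: 5

Answer: 5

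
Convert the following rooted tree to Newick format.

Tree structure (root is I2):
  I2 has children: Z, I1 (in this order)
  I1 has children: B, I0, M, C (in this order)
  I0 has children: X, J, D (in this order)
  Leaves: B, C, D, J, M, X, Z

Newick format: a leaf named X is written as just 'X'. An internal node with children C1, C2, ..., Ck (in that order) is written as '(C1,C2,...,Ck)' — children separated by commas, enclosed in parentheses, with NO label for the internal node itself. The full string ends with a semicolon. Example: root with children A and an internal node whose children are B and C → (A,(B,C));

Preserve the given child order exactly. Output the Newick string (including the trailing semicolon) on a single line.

internal I2 with children ['Z', 'I1']
  leaf 'Z' → 'Z'
  internal I1 with children ['B', 'I0', 'M', 'C']
    leaf 'B' → 'B'
    internal I0 with children ['X', 'J', 'D']
      leaf 'X' → 'X'
      leaf 'J' → 'J'
      leaf 'D' → 'D'
    → '(X,J,D)'
    leaf 'M' → 'M'
    leaf 'C' → 'C'
  → '(B,(X,J,D),M,C)'
→ '(Z,(B,(X,J,D),M,C))'
Final: (Z,(B,(X,J,D),M,C));

Answer: (Z,(B,(X,J,D),M,C));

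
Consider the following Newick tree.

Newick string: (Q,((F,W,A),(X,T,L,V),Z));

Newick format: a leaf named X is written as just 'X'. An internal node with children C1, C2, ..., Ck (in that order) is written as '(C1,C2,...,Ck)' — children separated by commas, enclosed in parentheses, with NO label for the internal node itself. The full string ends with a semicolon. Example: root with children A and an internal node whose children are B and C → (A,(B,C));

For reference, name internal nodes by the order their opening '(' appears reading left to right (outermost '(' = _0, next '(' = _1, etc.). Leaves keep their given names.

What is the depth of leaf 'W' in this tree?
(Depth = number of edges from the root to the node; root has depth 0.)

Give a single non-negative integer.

Newick: (Q,((F,W,A),(X,T,L,V),Z));
Naming internals by '(' encounter order: outermost '(' = _0, next = _1, ...
Query node: W
Path from root: _0 -> _1 -> _2 -> W
Depth of W: 3 (number of edges from root)

Answer: 3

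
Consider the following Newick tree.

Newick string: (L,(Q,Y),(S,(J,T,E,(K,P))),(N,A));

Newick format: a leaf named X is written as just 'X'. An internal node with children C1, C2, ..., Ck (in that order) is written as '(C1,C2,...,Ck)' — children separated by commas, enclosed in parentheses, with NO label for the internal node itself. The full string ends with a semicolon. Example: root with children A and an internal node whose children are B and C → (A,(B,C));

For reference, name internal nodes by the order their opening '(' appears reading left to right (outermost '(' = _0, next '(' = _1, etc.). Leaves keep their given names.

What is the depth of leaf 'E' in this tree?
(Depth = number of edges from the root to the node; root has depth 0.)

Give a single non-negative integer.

Newick: (L,(Q,Y),(S,(J,T,E,(K,P))),(N,A));
Naming internals by '(' encounter order: outermost '(' = _0, next = _1, ...
Query node: E
Path from root: _0 -> _2 -> _3 -> E
Depth of E: 3 (number of edges from root)

Answer: 3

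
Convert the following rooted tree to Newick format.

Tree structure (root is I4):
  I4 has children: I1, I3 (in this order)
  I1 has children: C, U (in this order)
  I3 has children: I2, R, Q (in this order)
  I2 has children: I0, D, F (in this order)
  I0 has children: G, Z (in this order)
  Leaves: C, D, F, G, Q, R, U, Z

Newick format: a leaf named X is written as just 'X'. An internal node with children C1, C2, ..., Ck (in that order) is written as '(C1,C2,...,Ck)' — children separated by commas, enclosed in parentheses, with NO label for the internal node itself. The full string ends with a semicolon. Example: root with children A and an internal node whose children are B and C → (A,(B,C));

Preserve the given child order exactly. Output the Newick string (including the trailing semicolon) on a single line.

Answer: ((C,U),(((G,Z),D,F),R,Q));

Derivation:
internal I4 with children ['I1', 'I3']
  internal I1 with children ['C', 'U']
    leaf 'C' → 'C'
    leaf 'U' → 'U'
  → '(C,U)'
  internal I3 with children ['I2', 'R', 'Q']
    internal I2 with children ['I0', 'D', 'F']
      internal I0 with children ['G', 'Z']
        leaf 'G' → 'G'
        leaf 'Z' → 'Z'
      → '(G,Z)'
      leaf 'D' → 'D'
      leaf 'F' → 'F'
    → '((G,Z),D,F)'
    leaf 'R' → 'R'
    leaf 'Q' → 'Q'
  → '(((G,Z),D,F),R,Q)'
→ '((C,U),(((G,Z),D,F),R,Q))'
Final: ((C,U),(((G,Z),D,F),R,Q));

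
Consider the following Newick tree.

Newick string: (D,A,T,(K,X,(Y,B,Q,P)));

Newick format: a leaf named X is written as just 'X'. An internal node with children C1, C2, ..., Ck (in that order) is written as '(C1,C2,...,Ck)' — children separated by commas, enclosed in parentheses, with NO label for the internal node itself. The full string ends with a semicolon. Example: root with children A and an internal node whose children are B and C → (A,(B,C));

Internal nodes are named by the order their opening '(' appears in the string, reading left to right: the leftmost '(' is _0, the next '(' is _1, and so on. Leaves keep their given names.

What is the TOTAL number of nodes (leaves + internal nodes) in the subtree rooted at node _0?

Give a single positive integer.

Newick: (D,A,T,(K,X,(Y,B,Q,P)));
Locate _0: it is the '(' at position 0 (the 1st '(' reading left to right).
Query: subtree rooted at _0
_0: subtree_size = 1 + 11
  D: subtree_size = 1 + 0
  A: subtree_size = 1 + 0
  T: subtree_size = 1 + 0
  _1: subtree_size = 1 + 7
    K: subtree_size = 1 + 0
    X: subtree_size = 1 + 0
    _2: subtree_size = 1 + 4
      Y: subtree_size = 1 + 0
      B: subtree_size = 1 + 0
      Q: subtree_size = 1 + 0
      P: subtree_size = 1 + 0
Total subtree size of _0: 12

Answer: 12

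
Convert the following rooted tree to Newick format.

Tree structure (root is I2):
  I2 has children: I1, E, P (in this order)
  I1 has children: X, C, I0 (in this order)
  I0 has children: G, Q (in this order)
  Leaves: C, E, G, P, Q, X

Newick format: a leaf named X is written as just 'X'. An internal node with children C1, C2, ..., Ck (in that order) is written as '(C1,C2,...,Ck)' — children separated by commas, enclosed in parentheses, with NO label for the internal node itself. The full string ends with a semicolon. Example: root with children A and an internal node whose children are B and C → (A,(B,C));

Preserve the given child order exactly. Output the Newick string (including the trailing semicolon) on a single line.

internal I2 with children ['I1', 'E', 'P']
  internal I1 with children ['X', 'C', 'I0']
    leaf 'X' → 'X'
    leaf 'C' → 'C'
    internal I0 with children ['G', 'Q']
      leaf 'G' → 'G'
      leaf 'Q' → 'Q'
    → '(G,Q)'
  → '(X,C,(G,Q))'
  leaf 'E' → 'E'
  leaf 'P' → 'P'
→ '((X,C,(G,Q)),E,P)'
Final: ((X,C,(G,Q)),E,P);

Answer: ((X,C,(G,Q)),E,P);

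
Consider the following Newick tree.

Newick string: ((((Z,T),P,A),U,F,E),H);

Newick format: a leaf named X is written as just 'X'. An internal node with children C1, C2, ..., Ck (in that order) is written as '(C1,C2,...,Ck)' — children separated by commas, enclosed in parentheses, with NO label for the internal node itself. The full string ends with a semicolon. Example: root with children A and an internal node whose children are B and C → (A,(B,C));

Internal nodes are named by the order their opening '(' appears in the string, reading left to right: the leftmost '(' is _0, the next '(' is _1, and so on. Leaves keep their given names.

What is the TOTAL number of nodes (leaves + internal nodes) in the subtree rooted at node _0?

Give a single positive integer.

Answer: 12

Derivation:
Newick: ((((Z,T),P,A),U,F,E),H);
Locate _0: it is the '(' at position 0 (the 1st '(' reading left to right).
Query: subtree rooted at _0
_0: subtree_size = 1 + 11
  _1: subtree_size = 1 + 9
    _2: subtree_size = 1 + 5
      _3: subtree_size = 1 + 2
        Z: subtree_size = 1 + 0
        T: subtree_size = 1 + 0
      P: subtree_size = 1 + 0
      A: subtree_size = 1 + 0
    U: subtree_size = 1 + 0
    F: subtree_size = 1 + 0
    E: subtree_size = 1 + 0
  H: subtree_size = 1 + 0
Total subtree size of _0: 12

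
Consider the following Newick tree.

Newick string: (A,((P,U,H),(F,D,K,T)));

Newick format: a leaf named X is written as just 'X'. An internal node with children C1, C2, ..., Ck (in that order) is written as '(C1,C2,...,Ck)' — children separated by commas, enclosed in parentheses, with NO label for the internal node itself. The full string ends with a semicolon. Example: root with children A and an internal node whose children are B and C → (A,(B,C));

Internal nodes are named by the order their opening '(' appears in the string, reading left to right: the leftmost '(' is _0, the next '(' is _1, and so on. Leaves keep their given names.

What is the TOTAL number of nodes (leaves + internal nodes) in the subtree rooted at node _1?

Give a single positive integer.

Newick: (A,((P,U,H),(F,D,K,T)));
Locate _1: it is the '(' at position 3 (the 2nd '(' reading left to right).
Query: subtree rooted at _1
_1: subtree_size = 1 + 9
  _2: subtree_size = 1 + 3
    P: subtree_size = 1 + 0
    U: subtree_size = 1 + 0
    H: subtree_size = 1 + 0
  _3: subtree_size = 1 + 4
    F: subtree_size = 1 + 0
    D: subtree_size = 1 + 0
    K: subtree_size = 1 + 0
    T: subtree_size = 1 + 0
Total subtree size of _1: 10

Answer: 10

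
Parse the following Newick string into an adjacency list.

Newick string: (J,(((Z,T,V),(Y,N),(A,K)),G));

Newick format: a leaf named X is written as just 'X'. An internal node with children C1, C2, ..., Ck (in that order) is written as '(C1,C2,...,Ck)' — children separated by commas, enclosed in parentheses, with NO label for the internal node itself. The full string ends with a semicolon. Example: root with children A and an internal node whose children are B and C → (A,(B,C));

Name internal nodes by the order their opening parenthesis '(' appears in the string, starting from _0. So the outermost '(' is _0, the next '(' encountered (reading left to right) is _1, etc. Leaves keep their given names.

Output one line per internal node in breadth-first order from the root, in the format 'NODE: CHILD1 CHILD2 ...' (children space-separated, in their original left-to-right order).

Input: (J,(((Z,T,V),(Y,N),(A,K)),G));
Scanning left-to-right, naming '(' by encounter order:
  pos 0: '(' -> open internal node _0 (depth 1)
  pos 3: '(' -> open internal node _1 (depth 2)
  pos 4: '(' -> open internal node _2 (depth 3)
  pos 5: '(' -> open internal node _3 (depth 4)
  pos 11: ')' -> close internal node _3 (now at depth 3)
  pos 13: '(' -> open internal node _4 (depth 4)
  pos 17: ')' -> close internal node _4 (now at depth 3)
  pos 19: '(' -> open internal node _5 (depth 4)
  pos 23: ')' -> close internal node _5 (now at depth 3)
  pos 24: ')' -> close internal node _2 (now at depth 2)
  pos 27: ')' -> close internal node _1 (now at depth 1)
  pos 28: ')' -> close internal node _0 (now at depth 0)
Total internal nodes: 6
BFS adjacency from root:
  _0: J _1
  _1: _2 G
  _2: _3 _4 _5
  _3: Z T V
  _4: Y N
  _5: A K

Answer: _0: J _1
_1: _2 G
_2: _3 _4 _5
_3: Z T V
_4: Y N
_5: A K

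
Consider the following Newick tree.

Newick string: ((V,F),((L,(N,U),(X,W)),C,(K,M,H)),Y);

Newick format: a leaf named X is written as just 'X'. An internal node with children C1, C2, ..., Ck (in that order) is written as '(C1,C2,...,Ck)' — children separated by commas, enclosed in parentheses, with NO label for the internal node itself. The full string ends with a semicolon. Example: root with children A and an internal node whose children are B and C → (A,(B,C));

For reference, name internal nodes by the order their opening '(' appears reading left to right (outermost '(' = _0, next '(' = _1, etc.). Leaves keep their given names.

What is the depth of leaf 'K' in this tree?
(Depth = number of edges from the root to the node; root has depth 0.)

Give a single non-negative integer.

Newick: ((V,F),((L,(N,U),(X,W)),C,(K,M,H)),Y);
Naming internals by '(' encounter order: outermost '(' = _0, next = _1, ...
Query node: K
Path from root: _0 -> _2 -> _6 -> K
Depth of K: 3 (number of edges from root)

Answer: 3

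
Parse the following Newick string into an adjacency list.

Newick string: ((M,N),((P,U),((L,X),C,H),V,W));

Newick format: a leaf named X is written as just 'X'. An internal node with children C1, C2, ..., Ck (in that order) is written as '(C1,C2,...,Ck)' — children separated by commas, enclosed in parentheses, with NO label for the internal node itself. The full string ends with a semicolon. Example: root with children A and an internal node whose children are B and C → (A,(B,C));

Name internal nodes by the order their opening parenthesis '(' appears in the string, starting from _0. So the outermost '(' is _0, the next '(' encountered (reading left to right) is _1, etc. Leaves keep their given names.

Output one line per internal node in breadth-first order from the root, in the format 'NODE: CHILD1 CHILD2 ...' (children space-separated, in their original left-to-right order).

Input: ((M,N),((P,U),((L,X),C,H),V,W));
Scanning left-to-right, naming '(' by encounter order:
  pos 0: '(' -> open internal node _0 (depth 1)
  pos 1: '(' -> open internal node _1 (depth 2)
  pos 5: ')' -> close internal node _1 (now at depth 1)
  pos 7: '(' -> open internal node _2 (depth 2)
  pos 8: '(' -> open internal node _3 (depth 3)
  pos 12: ')' -> close internal node _3 (now at depth 2)
  pos 14: '(' -> open internal node _4 (depth 3)
  pos 15: '(' -> open internal node _5 (depth 4)
  pos 19: ')' -> close internal node _5 (now at depth 3)
  pos 24: ')' -> close internal node _4 (now at depth 2)
  pos 29: ')' -> close internal node _2 (now at depth 1)
  pos 30: ')' -> close internal node _0 (now at depth 0)
Total internal nodes: 6
BFS adjacency from root:
  _0: _1 _2
  _1: M N
  _2: _3 _4 V W
  _3: P U
  _4: _5 C H
  _5: L X

Answer: _0: _1 _2
_1: M N
_2: _3 _4 V W
_3: P U
_4: _5 C H
_5: L X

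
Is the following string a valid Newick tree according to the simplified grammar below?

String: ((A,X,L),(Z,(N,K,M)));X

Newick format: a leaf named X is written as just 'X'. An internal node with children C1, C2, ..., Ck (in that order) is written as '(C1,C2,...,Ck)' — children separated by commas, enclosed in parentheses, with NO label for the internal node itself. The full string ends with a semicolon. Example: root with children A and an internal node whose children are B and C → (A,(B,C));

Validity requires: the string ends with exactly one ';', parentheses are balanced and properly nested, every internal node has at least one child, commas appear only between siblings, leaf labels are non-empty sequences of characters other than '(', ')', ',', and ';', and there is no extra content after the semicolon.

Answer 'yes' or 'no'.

Answer: no

Derivation:
Input: ((A,X,L),(Z,(N,K,M)));X
Paren balance: 4 '(' vs 4 ')' OK
Ends with single ';': False
Full parse: FAILS (must end with ;)
Valid: False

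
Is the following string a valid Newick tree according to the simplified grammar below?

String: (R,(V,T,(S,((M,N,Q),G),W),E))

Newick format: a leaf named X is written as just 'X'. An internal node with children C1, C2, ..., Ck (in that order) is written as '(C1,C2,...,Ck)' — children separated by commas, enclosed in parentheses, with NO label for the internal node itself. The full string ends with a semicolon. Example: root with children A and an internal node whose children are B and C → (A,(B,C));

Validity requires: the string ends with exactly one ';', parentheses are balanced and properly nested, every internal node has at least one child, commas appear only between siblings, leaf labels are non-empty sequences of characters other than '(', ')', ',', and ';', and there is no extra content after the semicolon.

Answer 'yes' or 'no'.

Input: (R,(V,T,(S,((M,N,Q),G),W),E))
Paren balance: 5 '(' vs 5 ')' OK
Ends with single ';': False
Full parse: FAILS (must end with ;)
Valid: False

Answer: no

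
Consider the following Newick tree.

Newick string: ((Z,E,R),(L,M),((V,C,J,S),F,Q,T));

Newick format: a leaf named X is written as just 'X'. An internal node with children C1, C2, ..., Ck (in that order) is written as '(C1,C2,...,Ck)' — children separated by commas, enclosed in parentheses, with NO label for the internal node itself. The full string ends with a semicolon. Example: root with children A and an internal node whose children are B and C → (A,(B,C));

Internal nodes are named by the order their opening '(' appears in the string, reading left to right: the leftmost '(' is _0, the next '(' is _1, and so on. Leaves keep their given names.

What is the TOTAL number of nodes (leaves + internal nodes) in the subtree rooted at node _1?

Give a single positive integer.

Newick: ((Z,E,R),(L,M),((V,C,J,S),F,Q,T));
Locate _1: it is the '(' at position 1 (the 2nd '(' reading left to right).
Query: subtree rooted at _1
_1: subtree_size = 1 + 3
  Z: subtree_size = 1 + 0
  E: subtree_size = 1 + 0
  R: subtree_size = 1 + 0
Total subtree size of _1: 4

Answer: 4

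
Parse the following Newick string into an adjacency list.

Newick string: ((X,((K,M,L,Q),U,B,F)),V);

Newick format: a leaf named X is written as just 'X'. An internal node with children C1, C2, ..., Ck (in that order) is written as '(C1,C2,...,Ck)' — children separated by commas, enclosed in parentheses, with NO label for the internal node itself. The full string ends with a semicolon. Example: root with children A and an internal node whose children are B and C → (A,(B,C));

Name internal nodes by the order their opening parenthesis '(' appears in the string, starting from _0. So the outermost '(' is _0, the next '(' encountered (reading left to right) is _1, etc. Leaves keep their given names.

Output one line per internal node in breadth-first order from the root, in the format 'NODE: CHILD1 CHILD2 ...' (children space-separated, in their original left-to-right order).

Answer: _0: _1 V
_1: X _2
_2: _3 U B F
_3: K M L Q

Derivation:
Input: ((X,((K,M,L,Q),U,B,F)),V);
Scanning left-to-right, naming '(' by encounter order:
  pos 0: '(' -> open internal node _0 (depth 1)
  pos 1: '(' -> open internal node _1 (depth 2)
  pos 4: '(' -> open internal node _2 (depth 3)
  pos 5: '(' -> open internal node _3 (depth 4)
  pos 13: ')' -> close internal node _3 (now at depth 3)
  pos 20: ')' -> close internal node _2 (now at depth 2)
  pos 21: ')' -> close internal node _1 (now at depth 1)
  pos 24: ')' -> close internal node _0 (now at depth 0)
Total internal nodes: 4
BFS adjacency from root:
  _0: _1 V
  _1: X _2
  _2: _3 U B F
  _3: K M L Q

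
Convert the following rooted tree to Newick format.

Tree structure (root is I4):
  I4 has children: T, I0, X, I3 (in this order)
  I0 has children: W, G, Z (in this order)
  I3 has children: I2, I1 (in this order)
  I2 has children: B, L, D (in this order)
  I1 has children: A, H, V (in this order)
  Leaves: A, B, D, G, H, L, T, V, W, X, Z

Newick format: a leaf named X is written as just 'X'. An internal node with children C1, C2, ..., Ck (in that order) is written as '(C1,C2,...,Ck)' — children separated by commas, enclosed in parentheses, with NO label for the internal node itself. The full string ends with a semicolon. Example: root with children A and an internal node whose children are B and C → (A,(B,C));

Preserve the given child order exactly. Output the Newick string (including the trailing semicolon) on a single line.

Answer: (T,(W,G,Z),X,((B,L,D),(A,H,V)));

Derivation:
internal I4 with children ['T', 'I0', 'X', 'I3']
  leaf 'T' → 'T'
  internal I0 with children ['W', 'G', 'Z']
    leaf 'W' → 'W'
    leaf 'G' → 'G'
    leaf 'Z' → 'Z'
  → '(W,G,Z)'
  leaf 'X' → 'X'
  internal I3 with children ['I2', 'I1']
    internal I2 with children ['B', 'L', 'D']
      leaf 'B' → 'B'
      leaf 'L' → 'L'
      leaf 'D' → 'D'
    → '(B,L,D)'
    internal I1 with children ['A', 'H', 'V']
      leaf 'A' → 'A'
      leaf 'H' → 'H'
      leaf 'V' → 'V'
    → '(A,H,V)'
  → '((B,L,D),(A,H,V))'
→ '(T,(W,G,Z),X,((B,L,D),(A,H,V)))'
Final: (T,(W,G,Z),X,((B,L,D),(A,H,V)));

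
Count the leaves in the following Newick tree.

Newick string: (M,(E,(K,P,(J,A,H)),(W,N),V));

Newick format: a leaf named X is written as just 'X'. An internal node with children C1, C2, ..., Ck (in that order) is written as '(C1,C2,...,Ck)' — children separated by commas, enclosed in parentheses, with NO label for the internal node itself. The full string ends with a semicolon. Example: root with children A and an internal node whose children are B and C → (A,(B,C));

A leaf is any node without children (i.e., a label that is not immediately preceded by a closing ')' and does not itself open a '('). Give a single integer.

Newick: (M,(E,(K,P,(J,A,H)),(W,N),V));
Scan left-to-right; a leaf is any maximal label run not followed by '(':
  pos 1: leaf 'M' → count = 1
  pos 4: leaf 'E' → count = 2
  pos 7: leaf 'K' → count = 3
  pos 9: leaf 'P' → count = 4
  pos 12: leaf 'J' → count = 5
  pos 14: leaf 'A' → count = 6
  pos 16: leaf 'H' → count = 7
  pos 21: leaf 'W' → count = 8
  pos 23: leaf 'N' → count = 9
  pos 26: leaf 'V' → count = 10
Total leaves: 10

Answer: 10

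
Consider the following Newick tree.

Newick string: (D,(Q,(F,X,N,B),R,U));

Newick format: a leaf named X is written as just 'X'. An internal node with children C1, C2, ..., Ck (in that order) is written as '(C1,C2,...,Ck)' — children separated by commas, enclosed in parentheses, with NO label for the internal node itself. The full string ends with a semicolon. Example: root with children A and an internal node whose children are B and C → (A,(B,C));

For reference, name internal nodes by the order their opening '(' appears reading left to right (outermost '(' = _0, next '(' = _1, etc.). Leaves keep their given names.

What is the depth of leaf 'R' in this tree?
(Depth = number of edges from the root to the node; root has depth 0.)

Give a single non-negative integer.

Newick: (D,(Q,(F,X,N,B),R,U));
Naming internals by '(' encounter order: outermost '(' = _0, next = _1, ...
Query node: R
Path from root: _0 -> _1 -> R
Depth of R: 2 (number of edges from root)

Answer: 2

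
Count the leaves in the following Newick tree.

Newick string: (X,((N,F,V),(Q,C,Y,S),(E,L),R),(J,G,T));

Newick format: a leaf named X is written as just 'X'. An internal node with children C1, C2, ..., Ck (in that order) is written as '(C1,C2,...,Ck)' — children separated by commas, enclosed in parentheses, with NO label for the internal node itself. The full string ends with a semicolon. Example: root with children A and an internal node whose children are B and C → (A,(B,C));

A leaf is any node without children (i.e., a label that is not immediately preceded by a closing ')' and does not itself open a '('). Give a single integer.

Newick: (X,((N,F,V),(Q,C,Y,S),(E,L),R),(J,G,T));
Scan left-to-right; a leaf is any maximal label run not followed by '(':
  pos 1: leaf 'X' → count = 1
  pos 5: leaf 'N' → count = 2
  pos 7: leaf 'F' → count = 3
  pos 9: leaf 'V' → count = 4
  pos 13: leaf 'Q' → count = 5
  pos 15: leaf 'C' → count = 6
  pos 17: leaf 'Y' → count = 7
  pos 19: leaf 'S' → count = 8
  pos 23: leaf 'E' → count = 9
  pos 25: leaf 'L' → count = 10
  pos 28: leaf 'R' → count = 11
  pos 32: leaf 'J' → count = 12
  pos 34: leaf 'G' → count = 13
  pos 36: leaf 'T' → count = 14
Total leaves: 14

Answer: 14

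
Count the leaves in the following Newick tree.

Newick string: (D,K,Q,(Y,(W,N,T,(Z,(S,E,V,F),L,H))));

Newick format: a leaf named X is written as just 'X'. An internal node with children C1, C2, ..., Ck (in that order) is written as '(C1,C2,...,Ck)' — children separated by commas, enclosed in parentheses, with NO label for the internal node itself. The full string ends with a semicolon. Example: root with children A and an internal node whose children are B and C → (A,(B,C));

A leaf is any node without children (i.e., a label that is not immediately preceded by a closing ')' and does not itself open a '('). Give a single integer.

Newick: (D,K,Q,(Y,(W,N,T,(Z,(S,E,V,F),L,H))));
Scan left-to-right; a leaf is any maximal label run not followed by '(':
  pos 1: leaf 'D' → count = 1
  pos 3: leaf 'K' → count = 2
  pos 5: leaf 'Q' → count = 3
  pos 8: leaf 'Y' → count = 4
  pos 11: leaf 'W' → count = 5
  pos 13: leaf 'N' → count = 6
  pos 15: leaf 'T' → count = 7
  pos 18: leaf 'Z' → count = 8
  pos 21: leaf 'S' → count = 9
  pos 23: leaf 'E' → count = 10
  pos 25: leaf 'V' → count = 11
  pos 27: leaf 'F' → count = 12
  pos 30: leaf 'L' → count = 13
  pos 32: leaf 'H' → count = 14
Total leaves: 14

Answer: 14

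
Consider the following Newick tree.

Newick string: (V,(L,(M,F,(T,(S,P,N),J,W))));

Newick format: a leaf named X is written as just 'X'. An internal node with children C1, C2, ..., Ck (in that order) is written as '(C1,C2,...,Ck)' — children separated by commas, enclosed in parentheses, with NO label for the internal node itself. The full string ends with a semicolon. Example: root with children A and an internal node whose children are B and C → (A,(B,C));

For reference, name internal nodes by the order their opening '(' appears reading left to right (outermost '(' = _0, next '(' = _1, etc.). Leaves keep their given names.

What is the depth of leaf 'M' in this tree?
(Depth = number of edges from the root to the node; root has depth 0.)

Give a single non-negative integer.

Newick: (V,(L,(M,F,(T,(S,P,N),J,W))));
Naming internals by '(' encounter order: outermost '(' = _0, next = _1, ...
Query node: M
Path from root: _0 -> _1 -> _2 -> M
Depth of M: 3 (number of edges from root)

Answer: 3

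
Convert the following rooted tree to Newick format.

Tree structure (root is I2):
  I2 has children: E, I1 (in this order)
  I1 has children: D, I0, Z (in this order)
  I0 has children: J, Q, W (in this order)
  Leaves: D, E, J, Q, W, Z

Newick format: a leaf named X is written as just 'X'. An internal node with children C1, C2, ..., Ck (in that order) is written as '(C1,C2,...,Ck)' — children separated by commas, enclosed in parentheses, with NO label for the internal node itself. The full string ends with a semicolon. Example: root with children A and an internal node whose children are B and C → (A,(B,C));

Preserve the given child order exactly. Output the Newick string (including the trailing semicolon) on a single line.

internal I2 with children ['E', 'I1']
  leaf 'E' → 'E'
  internal I1 with children ['D', 'I0', 'Z']
    leaf 'D' → 'D'
    internal I0 with children ['J', 'Q', 'W']
      leaf 'J' → 'J'
      leaf 'Q' → 'Q'
      leaf 'W' → 'W'
    → '(J,Q,W)'
    leaf 'Z' → 'Z'
  → '(D,(J,Q,W),Z)'
→ '(E,(D,(J,Q,W),Z))'
Final: (E,(D,(J,Q,W),Z));

Answer: (E,(D,(J,Q,W),Z));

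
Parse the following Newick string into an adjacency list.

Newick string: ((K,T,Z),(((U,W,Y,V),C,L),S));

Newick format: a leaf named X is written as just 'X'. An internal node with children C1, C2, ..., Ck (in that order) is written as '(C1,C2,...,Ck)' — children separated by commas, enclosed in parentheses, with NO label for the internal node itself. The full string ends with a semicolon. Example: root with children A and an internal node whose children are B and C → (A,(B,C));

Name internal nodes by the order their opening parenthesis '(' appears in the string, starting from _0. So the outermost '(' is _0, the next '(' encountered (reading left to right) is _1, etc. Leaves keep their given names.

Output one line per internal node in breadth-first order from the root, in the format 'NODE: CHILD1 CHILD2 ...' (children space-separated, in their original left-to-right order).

Answer: _0: _1 _2
_1: K T Z
_2: _3 S
_3: _4 C L
_4: U W Y V

Derivation:
Input: ((K,T,Z),(((U,W,Y,V),C,L),S));
Scanning left-to-right, naming '(' by encounter order:
  pos 0: '(' -> open internal node _0 (depth 1)
  pos 1: '(' -> open internal node _1 (depth 2)
  pos 7: ')' -> close internal node _1 (now at depth 1)
  pos 9: '(' -> open internal node _2 (depth 2)
  pos 10: '(' -> open internal node _3 (depth 3)
  pos 11: '(' -> open internal node _4 (depth 4)
  pos 19: ')' -> close internal node _4 (now at depth 3)
  pos 24: ')' -> close internal node _3 (now at depth 2)
  pos 27: ')' -> close internal node _2 (now at depth 1)
  pos 28: ')' -> close internal node _0 (now at depth 0)
Total internal nodes: 5
BFS adjacency from root:
  _0: _1 _2
  _1: K T Z
  _2: _3 S
  _3: _4 C L
  _4: U W Y V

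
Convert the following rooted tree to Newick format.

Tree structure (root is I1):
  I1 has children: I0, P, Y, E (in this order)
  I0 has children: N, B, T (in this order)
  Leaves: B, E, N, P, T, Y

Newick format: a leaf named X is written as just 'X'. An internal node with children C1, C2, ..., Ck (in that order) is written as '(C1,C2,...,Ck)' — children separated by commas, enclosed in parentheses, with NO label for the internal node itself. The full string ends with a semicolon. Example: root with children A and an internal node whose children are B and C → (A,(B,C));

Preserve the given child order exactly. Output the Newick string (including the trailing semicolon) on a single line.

Answer: ((N,B,T),P,Y,E);

Derivation:
internal I1 with children ['I0', 'P', 'Y', 'E']
  internal I0 with children ['N', 'B', 'T']
    leaf 'N' → 'N'
    leaf 'B' → 'B'
    leaf 'T' → 'T'
  → '(N,B,T)'
  leaf 'P' → 'P'
  leaf 'Y' → 'Y'
  leaf 'E' → 'E'
→ '((N,B,T),P,Y,E)'
Final: ((N,B,T),P,Y,E);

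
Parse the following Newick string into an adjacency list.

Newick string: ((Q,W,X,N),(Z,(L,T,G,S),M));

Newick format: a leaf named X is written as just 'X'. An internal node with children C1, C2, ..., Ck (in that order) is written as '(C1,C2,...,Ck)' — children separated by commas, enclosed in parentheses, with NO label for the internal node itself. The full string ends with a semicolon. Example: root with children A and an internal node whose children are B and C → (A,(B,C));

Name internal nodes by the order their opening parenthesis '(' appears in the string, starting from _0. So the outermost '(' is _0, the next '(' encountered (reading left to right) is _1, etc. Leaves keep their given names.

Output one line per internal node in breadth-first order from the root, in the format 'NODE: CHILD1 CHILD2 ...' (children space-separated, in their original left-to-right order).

Answer: _0: _1 _2
_1: Q W X N
_2: Z _3 M
_3: L T G S

Derivation:
Input: ((Q,W,X,N),(Z,(L,T,G,S),M));
Scanning left-to-right, naming '(' by encounter order:
  pos 0: '(' -> open internal node _0 (depth 1)
  pos 1: '(' -> open internal node _1 (depth 2)
  pos 9: ')' -> close internal node _1 (now at depth 1)
  pos 11: '(' -> open internal node _2 (depth 2)
  pos 14: '(' -> open internal node _3 (depth 3)
  pos 22: ')' -> close internal node _3 (now at depth 2)
  pos 25: ')' -> close internal node _2 (now at depth 1)
  pos 26: ')' -> close internal node _0 (now at depth 0)
Total internal nodes: 4
BFS adjacency from root:
  _0: _1 _2
  _1: Q W X N
  _2: Z _3 M
  _3: L T G S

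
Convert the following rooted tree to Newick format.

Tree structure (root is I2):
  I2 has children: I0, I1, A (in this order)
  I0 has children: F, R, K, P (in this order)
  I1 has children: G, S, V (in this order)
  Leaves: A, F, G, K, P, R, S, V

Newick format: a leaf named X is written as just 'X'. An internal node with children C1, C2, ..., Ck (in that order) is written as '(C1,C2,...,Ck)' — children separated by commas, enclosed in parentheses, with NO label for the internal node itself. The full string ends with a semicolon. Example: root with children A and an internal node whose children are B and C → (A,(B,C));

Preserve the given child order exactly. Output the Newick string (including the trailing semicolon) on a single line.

internal I2 with children ['I0', 'I1', 'A']
  internal I0 with children ['F', 'R', 'K', 'P']
    leaf 'F' → 'F'
    leaf 'R' → 'R'
    leaf 'K' → 'K'
    leaf 'P' → 'P'
  → '(F,R,K,P)'
  internal I1 with children ['G', 'S', 'V']
    leaf 'G' → 'G'
    leaf 'S' → 'S'
    leaf 'V' → 'V'
  → '(G,S,V)'
  leaf 'A' → 'A'
→ '((F,R,K,P),(G,S,V),A)'
Final: ((F,R,K,P),(G,S,V),A);

Answer: ((F,R,K,P),(G,S,V),A);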